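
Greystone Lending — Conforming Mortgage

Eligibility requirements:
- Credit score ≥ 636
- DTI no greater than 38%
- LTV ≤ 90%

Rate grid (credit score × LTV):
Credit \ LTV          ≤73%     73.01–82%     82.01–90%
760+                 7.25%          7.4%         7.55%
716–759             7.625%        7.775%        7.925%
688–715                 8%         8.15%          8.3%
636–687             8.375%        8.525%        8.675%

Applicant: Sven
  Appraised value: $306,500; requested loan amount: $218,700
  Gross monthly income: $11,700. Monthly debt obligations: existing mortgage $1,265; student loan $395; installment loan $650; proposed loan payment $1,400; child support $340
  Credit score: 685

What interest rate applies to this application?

Credit score 685 ≥ 636; Total monthly debts = (1,265 + 395 + 650 + 1,400 + 340) = 4,050. DTI: 4,050 ÷ 11,700 = 34.6%, within the 38% cap
LTV = 218,700/306,500 = 71.4% ≤ 90%
Score 685 is in the 636–687 band; LTV 71.4% is in the ≤73% band → 8.375%.

8.375%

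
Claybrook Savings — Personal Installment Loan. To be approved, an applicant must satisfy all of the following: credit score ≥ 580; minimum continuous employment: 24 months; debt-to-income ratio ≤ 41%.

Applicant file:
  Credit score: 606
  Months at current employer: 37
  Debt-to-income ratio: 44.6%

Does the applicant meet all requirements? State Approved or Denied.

Credit score 606 ≥ 580 (meets)
Employment 37 ≥ 24 months
Debt-to-income 44.6% vs 41% cap — fail
Fails on DTI.

Denied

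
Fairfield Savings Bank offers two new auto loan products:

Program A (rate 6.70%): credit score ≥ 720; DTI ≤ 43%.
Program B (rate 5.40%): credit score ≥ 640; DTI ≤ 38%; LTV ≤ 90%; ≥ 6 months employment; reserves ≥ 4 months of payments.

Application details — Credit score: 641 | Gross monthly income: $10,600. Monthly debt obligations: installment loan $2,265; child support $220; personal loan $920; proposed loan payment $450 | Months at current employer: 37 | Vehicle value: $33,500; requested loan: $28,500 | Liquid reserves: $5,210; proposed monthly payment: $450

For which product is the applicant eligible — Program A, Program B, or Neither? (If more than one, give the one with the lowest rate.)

Total debts = (2,265 + 220 + 920 + 450) = 3,855; DTI = 3,855/10,600 = 36.4%.
LTV = 28,500/33,500 = 85.1%.
Reserves = 5,210/450 = 11.6 months.
Program A: score 641 < 720; DTI 36.4% ≤ 43% → does not qualify.
Program B: score 641 ≥ 640; DTI 36.4% ≤ 38%; LTV 85.1% ≤ 90%; employment 37 ≥ 6 mo; reserves 11.6 ≥ 4 mo → qualifies.

Program B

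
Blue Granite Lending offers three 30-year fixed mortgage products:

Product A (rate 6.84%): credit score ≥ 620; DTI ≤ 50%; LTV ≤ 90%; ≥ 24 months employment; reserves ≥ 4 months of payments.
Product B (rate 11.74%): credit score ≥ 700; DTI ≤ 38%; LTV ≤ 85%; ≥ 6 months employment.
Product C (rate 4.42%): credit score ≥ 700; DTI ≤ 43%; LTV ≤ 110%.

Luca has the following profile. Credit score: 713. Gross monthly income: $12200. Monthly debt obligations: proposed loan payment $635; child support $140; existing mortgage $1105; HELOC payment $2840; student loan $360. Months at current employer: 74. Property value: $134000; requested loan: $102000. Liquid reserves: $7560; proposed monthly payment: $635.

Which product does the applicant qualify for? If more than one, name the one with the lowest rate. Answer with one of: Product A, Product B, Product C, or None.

Product C

Total debts = (635 + 140 + 1,105 + 2,840 + 360) = 5,080; DTI = 5,080/12,200 = 41.6%.
LTV = 102,000/134,000 = 76.1%.
Reserves = 7,560/635 = 11.9 months.
Product A: score 713 ≥ 620; DTI 41.6% ≤ 50%; LTV 76.1% ≤ 90%; employment 74 ≥ 24 mo; reserves 11.9 ≥ 4 mo → qualifies.
Product B: score 713 ≥ 700; DTI 41.6% > 38%; LTV 76.1% ≤ 85%; employment 74 ≥ 6 mo → does not qualify.
Product C: score 713 ≥ 700; DTI 41.6% ≤ 43%; LTV 76.1% ≤ 110% → qualifies.
Qualifying: Product A, Product C. Lowest rate is 4.42% → Product C.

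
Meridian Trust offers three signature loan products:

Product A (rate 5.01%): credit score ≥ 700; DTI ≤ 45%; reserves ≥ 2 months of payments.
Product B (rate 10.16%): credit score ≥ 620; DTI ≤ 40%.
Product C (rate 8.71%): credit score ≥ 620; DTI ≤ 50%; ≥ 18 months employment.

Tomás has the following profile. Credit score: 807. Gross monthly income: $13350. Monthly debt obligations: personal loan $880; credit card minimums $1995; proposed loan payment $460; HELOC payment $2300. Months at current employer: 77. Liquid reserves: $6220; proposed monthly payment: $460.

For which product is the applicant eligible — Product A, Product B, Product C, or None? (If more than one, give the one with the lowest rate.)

Total debts = (880 + 1,995 + 460 + 2,300) = 5,635; DTI = 5,635/13,350 = 42.2%.
Reserves = 6,220/460 = 13.5 months.
Product A: score 807 ≥ 700; DTI 42.2% ≤ 45%; reserves 13.5 ≥ 2 mo → qualifies.
Product B: score 807 ≥ 620; DTI 42.2% > 40% → does not qualify.
Product C: score 807 ≥ 620; DTI 42.2% ≤ 50%; employment 77 ≥ 18 mo → qualifies.
Qualifying: Product A, Product C. Lowest rate is 5.01% → Product A.

Product A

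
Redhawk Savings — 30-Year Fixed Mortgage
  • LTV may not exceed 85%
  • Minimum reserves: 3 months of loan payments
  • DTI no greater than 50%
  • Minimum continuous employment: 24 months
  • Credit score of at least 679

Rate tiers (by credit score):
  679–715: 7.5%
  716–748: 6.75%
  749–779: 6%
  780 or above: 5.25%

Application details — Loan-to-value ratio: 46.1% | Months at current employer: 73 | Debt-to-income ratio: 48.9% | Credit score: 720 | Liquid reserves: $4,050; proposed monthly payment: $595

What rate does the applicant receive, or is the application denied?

Credit score 720 ≥ 679 (meets minimum)
DTI 48.9% is within the 50% limit
Liquid reserves cover 4,050/595 = 6.8 months — ≥ 3 required
LTV 46.1% — within 85%
Employment 73 ≥ 24 months
All requirements met. Score 720 falls in the 716–748 tier → 6.75%.

Approved at 6.75%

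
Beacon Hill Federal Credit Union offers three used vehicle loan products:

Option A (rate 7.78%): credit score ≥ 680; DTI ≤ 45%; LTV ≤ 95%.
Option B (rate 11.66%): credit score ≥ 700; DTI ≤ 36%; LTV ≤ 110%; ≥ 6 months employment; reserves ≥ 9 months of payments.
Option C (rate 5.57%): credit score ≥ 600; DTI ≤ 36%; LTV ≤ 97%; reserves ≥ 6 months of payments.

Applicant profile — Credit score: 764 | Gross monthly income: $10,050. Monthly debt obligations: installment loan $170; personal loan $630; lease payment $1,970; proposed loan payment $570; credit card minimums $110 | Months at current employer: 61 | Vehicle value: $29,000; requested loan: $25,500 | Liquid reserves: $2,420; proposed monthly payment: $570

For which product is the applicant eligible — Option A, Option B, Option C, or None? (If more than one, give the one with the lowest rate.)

Total debts = (170 + 630 + 1,970 + 570 + 110) = 3,450; DTI = 3,450/10,050 = 34.3%.
LTV = 25,500/29,000 = 87.9%.
Reserves = 2,420/570 = 4.2 months.
Option A: score 764 ≥ 680; DTI 34.3% ≤ 45%; LTV 87.9% ≤ 95% → qualifies.
Option B: score 764 ≥ 700; DTI 34.3% ≤ 36%; LTV 87.9% ≤ 110%; employment 61 ≥ 6 mo; reserves 4.2 < 9 mo → does not qualify.
Option C: score 764 ≥ 600; DTI 34.3% ≤ 36%; LTV 87.9% ≤ 97%; reserves 4.2 < 6 mo → does not qualify.

Option A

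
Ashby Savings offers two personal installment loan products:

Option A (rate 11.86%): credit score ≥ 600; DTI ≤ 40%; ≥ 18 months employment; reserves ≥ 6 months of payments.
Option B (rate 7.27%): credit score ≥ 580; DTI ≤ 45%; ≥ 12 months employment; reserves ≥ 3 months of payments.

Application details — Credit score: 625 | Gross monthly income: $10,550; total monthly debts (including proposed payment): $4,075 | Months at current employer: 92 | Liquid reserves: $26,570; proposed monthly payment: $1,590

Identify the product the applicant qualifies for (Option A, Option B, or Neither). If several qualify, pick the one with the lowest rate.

Option B

DTI = 4,075/10,550 = 38.6%.
Reserves = 26,570/1,590 = 16.7 months.
Option A: score 625 ≥ 600; DTI 38.6% ≤ 40%; employment 92 ≥ 18 mo; reserves 16.7 ≥ 6 mo → qualifies.
Option B: score 625 ≥ 580; DTI 38.6% ≤ 45%; employment 92 ≥ 12 mo; reserves 16.7 ≥ 3 mo → qualifies.
Qualifying: Option A, Option B. Lowest rate is 7.27% → Option B.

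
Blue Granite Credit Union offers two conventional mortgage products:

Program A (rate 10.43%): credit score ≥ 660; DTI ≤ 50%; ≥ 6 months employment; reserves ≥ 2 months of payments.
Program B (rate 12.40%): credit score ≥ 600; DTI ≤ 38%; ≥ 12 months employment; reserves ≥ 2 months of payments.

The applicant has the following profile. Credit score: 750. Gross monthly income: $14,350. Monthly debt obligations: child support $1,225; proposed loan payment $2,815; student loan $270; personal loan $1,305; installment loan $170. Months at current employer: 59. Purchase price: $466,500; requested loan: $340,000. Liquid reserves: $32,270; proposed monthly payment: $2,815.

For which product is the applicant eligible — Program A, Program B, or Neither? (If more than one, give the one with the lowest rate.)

Program A

Total debts = (1,225 + 2,815 + 270 + 1,305 + 170) = 5,785; DTI = 5,785/14,350 = 40.3%.
LTV = 340,000/466,500 = 72.9%.
Reserves = 32,270/2,815 = 11.5 months.
Program A: score 750 ≥ 660; DTI 40.3% ≤ 50%; employment 59 ≥ 6 mo; reserves 11.5 ≥ 2 mo → qualifies.
Program B: score 750 ≥ 600; DTI 40.3% > 38%; employment 59 ≥ 12 mo; reserves 11.5 ≥ 2 mo → does not qualify.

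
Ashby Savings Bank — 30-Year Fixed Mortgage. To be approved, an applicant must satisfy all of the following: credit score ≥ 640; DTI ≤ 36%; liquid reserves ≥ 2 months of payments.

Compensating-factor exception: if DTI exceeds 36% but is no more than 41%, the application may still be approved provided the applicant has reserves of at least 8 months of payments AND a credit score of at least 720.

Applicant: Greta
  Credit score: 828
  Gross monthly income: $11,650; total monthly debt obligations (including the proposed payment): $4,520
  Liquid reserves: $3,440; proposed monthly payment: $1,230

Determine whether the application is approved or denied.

Denied

Credit score 828 ≥ 640 (meets base)
DTI = 4,520/11,650 = 38.8% > 36% — standard DTI limit exceeded.
Reserves: 3,440 ÷ 1,230 = 2.8 months (meets 2-month minimum)
38.8% falls in the override range (36%–41%), so the compensating-factor test applies.
Reserves 2.8 < 8 months; credit score 828 ≥ 720.
Override conditions not both satisfied; exception does not apply.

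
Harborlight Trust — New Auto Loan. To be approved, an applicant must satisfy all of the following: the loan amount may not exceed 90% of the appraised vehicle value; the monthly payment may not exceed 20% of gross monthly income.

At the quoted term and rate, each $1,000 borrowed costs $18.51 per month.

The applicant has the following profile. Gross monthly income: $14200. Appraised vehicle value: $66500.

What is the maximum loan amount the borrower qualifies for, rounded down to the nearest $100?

Payment cap: 20% × $14,200 = $2,840/month.
At $18.51 per $1,000, that supports 2,840/18.51 × 1,000 ≈ $153,430 → $153,400.
LTV cap: 90% × $66,500 = $59,850 → $59,800.
Binding constraint: loan-to-value.

$59,800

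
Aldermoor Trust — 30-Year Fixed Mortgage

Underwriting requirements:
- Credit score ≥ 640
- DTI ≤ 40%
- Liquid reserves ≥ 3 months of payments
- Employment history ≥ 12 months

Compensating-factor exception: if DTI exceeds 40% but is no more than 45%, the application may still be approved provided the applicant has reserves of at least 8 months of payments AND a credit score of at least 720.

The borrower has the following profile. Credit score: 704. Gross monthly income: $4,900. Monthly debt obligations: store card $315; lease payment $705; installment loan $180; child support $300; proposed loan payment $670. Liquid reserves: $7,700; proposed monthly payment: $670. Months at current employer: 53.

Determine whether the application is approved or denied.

Denied

Credit score 704 ≥ 640 (meets base)
Total debts = (315 + 705 + 180 + 300 + 670) = 2,170. DTI: 2,170 ÷ 4,900 = 44.3%, over the 40% base limit.
Reserves = 7,700/670 = 11.5 months ≥ 3
Employment 53 ≥ 12 months
44.3% falls in the override range (40%–45%), so the compensating-factor test applies.
Override check — reserves: 11.5 mo (ok); score: 704 (below 720).
Override conditions not both satisfied; exception does not apply.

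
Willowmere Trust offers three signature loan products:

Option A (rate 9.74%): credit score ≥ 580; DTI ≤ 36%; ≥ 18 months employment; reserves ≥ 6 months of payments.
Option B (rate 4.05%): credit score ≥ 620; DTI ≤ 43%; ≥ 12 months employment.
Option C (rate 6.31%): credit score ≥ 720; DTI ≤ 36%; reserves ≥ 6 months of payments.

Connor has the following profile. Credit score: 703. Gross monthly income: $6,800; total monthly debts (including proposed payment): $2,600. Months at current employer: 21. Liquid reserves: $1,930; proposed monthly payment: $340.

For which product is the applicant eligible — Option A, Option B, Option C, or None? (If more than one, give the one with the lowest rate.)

Option B

DTI = 2,600/6,800 = 38.2%.
Reserves = 1,930/340 = 5.7 months.
Option A: score 703 ≥ 580; DTI 38.2% > 36%; employment 21 ≥ 18 mo; reserves 5.7 < 6 mo → does not qualify.
Option B: score 703 ≥ 620; DTI 38.2% ≤ 43%; employment 21 ≥ 12 mo → qualifies.
Option C: score 703 < 720; DTI 38.2% > 36%; reserves 5.7 < 6 mo → does not qualify.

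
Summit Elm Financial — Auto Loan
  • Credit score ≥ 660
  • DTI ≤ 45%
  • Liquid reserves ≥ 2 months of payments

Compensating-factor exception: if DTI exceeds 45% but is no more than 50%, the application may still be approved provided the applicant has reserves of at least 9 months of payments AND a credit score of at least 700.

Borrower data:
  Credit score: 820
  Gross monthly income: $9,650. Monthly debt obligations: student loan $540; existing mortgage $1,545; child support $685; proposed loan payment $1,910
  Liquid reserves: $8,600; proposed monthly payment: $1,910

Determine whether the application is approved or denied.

Credit score 820 ≥ 660 (meets base)
Total debts = (540 + 1,545 + 685 + 1,910) = 4,680. DTI = 4,680/9,650 = 48.5% > 45% — standard DTI limit exceeded.
Reserves: 8,600 ÷ 1,910 = 4.5 months (meets 2-month minimum)
DTI 48.5% is within the 45%–50% exception band; checking compensating factors.
Override check — reserves: 4.5 mo (short of 9); score: 820 (ok).
Override conditions not both satisfied; exception does not apply.

Denied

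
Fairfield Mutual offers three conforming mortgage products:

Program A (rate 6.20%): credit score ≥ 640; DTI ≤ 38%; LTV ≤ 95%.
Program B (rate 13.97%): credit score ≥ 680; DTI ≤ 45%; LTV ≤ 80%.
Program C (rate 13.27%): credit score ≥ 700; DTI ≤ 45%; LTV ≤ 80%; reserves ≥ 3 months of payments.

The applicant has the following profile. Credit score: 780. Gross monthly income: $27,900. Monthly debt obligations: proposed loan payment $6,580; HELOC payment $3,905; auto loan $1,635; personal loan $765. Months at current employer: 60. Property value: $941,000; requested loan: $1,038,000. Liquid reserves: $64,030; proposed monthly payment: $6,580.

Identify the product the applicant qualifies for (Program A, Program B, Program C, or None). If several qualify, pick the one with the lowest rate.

None

Total debts = (6,580 + 3,905 + 1,635 + 765) = 12,885; DTI = 12,885/27,900 = 46.2%.
LTV = 1,038,000/941,000 = 110.3%.
Reserves = 64,030/6,580 = 9.7 months.
Program A: score 780 ≥ 640; DTI 46.2% > 38%; LTV 110.3% > 95% → does not qualify.
Program B: score 780 ≥ 680; DTI 46.2% > 45%; LTV 110.3% > 80% → does not qualify.
Program C: score 780 ≥ 700; DTI 46.2% > 45%; LTV 110.3% > 80%; reserves 9.7 ≥ 3 mo → does not qualify.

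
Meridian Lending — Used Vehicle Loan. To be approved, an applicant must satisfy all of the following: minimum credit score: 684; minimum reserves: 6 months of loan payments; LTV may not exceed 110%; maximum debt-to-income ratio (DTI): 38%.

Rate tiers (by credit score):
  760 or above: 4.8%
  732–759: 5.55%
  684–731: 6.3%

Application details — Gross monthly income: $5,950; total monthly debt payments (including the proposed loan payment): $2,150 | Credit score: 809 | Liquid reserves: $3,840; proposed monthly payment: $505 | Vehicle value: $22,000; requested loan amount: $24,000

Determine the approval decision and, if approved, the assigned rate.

Credit score 809 ≥ 684 (meets minimum)
DTI = 2,150/5,950 = 36.1% ≤ 38%
LTV: 24,000 ÷ 22,000 = 109.1%, within 110% cap
Reserves = 3,840/505 = 7.6 months ≥ 6
All requirements met. Score 809 falls in the 760 or above tier → 4.8%.

Approved at 4.8%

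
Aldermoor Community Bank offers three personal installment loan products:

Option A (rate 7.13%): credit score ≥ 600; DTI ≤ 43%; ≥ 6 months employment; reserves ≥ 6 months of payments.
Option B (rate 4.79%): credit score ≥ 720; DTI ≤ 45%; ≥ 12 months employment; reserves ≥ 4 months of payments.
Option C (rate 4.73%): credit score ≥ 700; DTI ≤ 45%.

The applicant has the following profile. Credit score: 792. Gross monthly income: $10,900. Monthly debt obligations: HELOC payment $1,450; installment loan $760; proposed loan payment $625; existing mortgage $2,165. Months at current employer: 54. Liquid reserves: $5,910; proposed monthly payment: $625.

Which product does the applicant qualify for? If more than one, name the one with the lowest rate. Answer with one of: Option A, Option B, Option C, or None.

None

Total debts = (1,450 + 760 + 625 + 2,165) = 5,000; DTI = 5,000/10,900 = 45.9%.
Reserves = 5,910/625 = 9.5 months.
Option A: score 792 ≥ 600; DTI 45.9% > 43%; employment 54 ≥ 6 mo; reserves 9.5 ≥ 6 mo → does not qualify.
Option B: score 792 ≥ 720; DTI 45.9% > 45%; employment 54 ≥ 12 mo; reserves 9.5 ≥ 4 mo → does not qualify.
Option C: score 792 ≥ 700; DTI 45.9% > 45% → does not qualify.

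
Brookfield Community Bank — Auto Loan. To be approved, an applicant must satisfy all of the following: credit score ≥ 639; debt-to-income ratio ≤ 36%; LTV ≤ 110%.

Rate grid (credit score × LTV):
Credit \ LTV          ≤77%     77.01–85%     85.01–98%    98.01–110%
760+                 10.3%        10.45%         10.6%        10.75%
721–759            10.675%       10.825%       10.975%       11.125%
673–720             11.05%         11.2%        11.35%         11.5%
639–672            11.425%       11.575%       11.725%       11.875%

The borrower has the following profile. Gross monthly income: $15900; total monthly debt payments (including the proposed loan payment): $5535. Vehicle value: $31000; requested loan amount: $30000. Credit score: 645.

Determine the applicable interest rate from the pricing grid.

Credit score 645 ≥ 639; DTI = 5,535/15,900 = 34.8% ≤ 36%
Loan-to-value = 30,000/31,000 = 96.8% — pass (110% max)
Score 645 is in the 639–672 band; LTV 96.8% is in the 85.01–98% band → 11.725%.

11.725%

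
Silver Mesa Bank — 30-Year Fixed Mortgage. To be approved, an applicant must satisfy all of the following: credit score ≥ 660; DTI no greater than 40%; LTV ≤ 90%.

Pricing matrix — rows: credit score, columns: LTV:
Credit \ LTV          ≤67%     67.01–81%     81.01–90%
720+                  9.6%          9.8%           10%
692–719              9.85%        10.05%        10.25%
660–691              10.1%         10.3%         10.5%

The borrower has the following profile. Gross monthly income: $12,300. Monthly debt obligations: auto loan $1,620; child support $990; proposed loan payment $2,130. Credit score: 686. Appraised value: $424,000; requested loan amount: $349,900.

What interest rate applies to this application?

10.5%

Credit score 686 ≥ 660; Total monthly debts = (1,620 + 990 + 2,130) = 4,740. DTI = 4,740/12,300 = 38.5% ≤ 40%
Loan-to-value = 349,900/424,000 = 82.5% — pass (90% max)
Row: 686 falls in 660–691. Column: 82.5% falls in 81.01–90%. Rate = 10.5%.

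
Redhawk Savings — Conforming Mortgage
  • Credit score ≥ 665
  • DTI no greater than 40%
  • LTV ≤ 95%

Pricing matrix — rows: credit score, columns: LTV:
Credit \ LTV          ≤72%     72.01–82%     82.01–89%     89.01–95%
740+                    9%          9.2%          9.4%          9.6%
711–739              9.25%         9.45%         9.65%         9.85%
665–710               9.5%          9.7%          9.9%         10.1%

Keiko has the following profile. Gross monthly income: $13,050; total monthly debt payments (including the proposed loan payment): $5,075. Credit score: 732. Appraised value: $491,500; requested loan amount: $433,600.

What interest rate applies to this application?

9.65%

Credit score 732 ≥ 665; DTI = 5,075/13,050 = 38.9% ≤ 40%
LTV = 433,600/491,500 = 88.2% ≤ 95%
Credit 732 → row 711–739; LTV 88.2% → column 82.01–89%. Grid cell → 9.65%.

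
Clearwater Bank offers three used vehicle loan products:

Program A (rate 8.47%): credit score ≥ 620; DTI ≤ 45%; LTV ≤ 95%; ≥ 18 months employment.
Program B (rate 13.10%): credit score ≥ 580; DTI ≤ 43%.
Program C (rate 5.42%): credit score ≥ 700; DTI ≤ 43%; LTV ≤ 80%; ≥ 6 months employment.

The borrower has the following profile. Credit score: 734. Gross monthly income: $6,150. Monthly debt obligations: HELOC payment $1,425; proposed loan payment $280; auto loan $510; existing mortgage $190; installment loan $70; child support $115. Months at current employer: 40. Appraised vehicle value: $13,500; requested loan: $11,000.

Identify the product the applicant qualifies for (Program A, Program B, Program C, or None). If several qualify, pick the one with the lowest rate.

Program A

Total debts = (1,425 + 280 + 510 + 190 + 70 + 115) = 2,590; DTI = 2,590/6,150 = 42.1%.
LTV = 11,000/13,500 = 81.5%.
Program A: score 734 ≥ 620; DTI 42.1% ≤ 45%; LTV 81.5% ≤ 95%; employment 40 ≥ 18 mo → qualifies.
Program B: score 734 ≥ 580; DTI 42.1% ≤ 43% → qualifies.
Program C: score 734 ≥ 700; DTI 42.1% ≤ 43%; LTV 81.5% > 80%; employment 40 ≥ 6 mo → does not qualify.
Qualifying: Program A, Program B. Lowest rate is 8.47% → Program A.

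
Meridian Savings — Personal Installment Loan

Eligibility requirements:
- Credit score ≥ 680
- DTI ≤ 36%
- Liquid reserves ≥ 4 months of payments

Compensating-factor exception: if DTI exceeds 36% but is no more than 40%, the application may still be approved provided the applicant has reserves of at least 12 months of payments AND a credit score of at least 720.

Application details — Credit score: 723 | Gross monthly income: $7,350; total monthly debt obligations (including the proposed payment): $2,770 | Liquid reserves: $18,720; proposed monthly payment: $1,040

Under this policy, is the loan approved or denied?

Credit score 723 ≥ 680 (meets base)
DTI: 2,770 ÷ 7,350 = 37.7%, over the 36% base limit.
Liquid reserves cover 18,720/1,040 = 18.0 months — ≥ 4 required
37.7% falls in the override range (36%–40%), so the compensating-factor test applies.
Override check — reserves: 18.0 mo (ok); score: 723 (ok).
Both override conditions satisfied; DTI exception granted.

Approved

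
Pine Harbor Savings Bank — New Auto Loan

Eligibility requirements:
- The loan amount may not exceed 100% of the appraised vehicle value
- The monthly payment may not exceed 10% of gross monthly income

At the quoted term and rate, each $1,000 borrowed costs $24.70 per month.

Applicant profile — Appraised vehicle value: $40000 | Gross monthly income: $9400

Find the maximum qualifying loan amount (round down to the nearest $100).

Payment cap: 10% × $9,400 = $940/month.
At $24.70 per $1,000, that supports 940/24.70 × 1,000 ≈ $38,056 → $38,000.
LTV cap: 100% × $40,000 = $40,000 → $40,000.
Binding constraint: payment-to-income.

$38,000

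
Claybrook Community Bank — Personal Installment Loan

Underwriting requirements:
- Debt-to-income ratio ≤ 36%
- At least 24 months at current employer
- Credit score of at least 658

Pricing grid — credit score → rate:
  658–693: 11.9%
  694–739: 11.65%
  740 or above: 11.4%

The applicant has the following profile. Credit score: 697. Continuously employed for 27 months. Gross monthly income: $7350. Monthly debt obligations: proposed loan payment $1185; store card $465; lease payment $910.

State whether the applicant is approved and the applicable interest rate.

Credit score 697 ≥ 658 (meets minimum)
Total monthly debts = (1,185 + 465 + 910) = 2,560. DTI = 2,560/7,350 = 34.8% ≤ 36%
Employment 27 ≥ 24 months
All requirements met. Score 697 falls in the 694–739 tier → 11.65%.

Approved at 11.65%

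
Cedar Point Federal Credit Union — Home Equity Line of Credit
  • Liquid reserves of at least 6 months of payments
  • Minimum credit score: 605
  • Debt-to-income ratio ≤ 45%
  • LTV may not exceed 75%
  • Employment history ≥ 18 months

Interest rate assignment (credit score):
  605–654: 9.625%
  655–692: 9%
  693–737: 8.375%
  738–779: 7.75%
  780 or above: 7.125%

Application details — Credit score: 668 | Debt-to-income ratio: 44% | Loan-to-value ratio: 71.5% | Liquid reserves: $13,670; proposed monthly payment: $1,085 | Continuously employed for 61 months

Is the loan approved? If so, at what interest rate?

Credit score 668 ≥ 605 (meets minimum)
Debt-to-income 44% vs 45% cap — pass
Reserves = 13,670/1,085 = 12.6 months ≥ 6
Employment 61 ≥ 18 months
LTV 71.5% ≤ 75%
All requirements met. Score 668 falls in the 655–692 tier → 9%.

Approved at 9%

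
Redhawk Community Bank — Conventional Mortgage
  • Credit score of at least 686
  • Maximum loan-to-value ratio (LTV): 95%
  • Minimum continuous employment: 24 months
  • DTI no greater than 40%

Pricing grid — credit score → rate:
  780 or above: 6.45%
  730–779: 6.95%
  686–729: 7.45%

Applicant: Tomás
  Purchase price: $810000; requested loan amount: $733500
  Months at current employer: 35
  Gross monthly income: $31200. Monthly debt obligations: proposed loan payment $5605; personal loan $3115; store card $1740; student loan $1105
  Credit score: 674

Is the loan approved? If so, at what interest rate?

Credit score 674 < 686 (below minimum)
Total monthly debts = (5,605 + 3,115 + 1,740 + 1,105) = 11,565. Debt-to-income = 11,565/31,200 = 37.1% — meets 40% limit
LTV = 733,500/810,000 = 90.6% ≤ 95%
Employment 35 ≥ 24 months
Not all requirements met → denied.

Denied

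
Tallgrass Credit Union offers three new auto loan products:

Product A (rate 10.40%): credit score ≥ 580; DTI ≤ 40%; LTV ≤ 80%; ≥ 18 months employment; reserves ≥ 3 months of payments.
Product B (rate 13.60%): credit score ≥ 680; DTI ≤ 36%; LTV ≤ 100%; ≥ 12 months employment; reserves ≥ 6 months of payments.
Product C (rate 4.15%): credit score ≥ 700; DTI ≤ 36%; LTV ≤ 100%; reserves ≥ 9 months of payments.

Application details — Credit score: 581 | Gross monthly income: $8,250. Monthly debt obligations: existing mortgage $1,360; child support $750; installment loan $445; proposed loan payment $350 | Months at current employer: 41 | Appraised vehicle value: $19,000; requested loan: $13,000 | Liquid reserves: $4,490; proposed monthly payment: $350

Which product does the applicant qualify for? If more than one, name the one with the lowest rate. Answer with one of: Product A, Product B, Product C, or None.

Total debts = (1,360 + 750 + 445 + 350) = 2,905; DTI = 2,905/8,250 = 35.2%.
LTV = 13,000/19,000 = 68.4%.
Reserves = 4,490/350 = 12.8 months.
Product A: score 581 ≥ 580; DTI 35.2% ≤ 40%; LTV 68.4% ≤ 80%; employment 41 ≥ 18 mo; reserves 12.8 ≥ 3 mo → qualifies.
Product B: score 581 < 680; DTI 35.2% ≤ 36%; LTV 68.4% ≤ 100%; employment 41 ≥ 12 mo; reserves 12.8 ≥ 6 mo → does not qualify.
Product C: score 581 < 700; DTI 35.2% ≤ 36%; LTV 68.4% ≤ 100%; reserves 12.8 ≥ 9 mo → does not qualify.

Product A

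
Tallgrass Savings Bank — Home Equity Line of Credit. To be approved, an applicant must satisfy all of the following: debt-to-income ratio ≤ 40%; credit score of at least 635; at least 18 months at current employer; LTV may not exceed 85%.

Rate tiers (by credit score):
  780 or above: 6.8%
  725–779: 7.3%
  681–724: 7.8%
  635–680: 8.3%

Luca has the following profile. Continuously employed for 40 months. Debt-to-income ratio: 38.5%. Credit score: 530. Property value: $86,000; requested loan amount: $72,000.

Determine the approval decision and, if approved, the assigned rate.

Denied

Credit score 530 < 635 (below minimum)
Employment 40 ≥ 18 months
LTV: 72,000 ÷ 86,000 = 83.7%, within 85% cap
DTI 38.5% ≤ 40%
Not all requirements met → denied.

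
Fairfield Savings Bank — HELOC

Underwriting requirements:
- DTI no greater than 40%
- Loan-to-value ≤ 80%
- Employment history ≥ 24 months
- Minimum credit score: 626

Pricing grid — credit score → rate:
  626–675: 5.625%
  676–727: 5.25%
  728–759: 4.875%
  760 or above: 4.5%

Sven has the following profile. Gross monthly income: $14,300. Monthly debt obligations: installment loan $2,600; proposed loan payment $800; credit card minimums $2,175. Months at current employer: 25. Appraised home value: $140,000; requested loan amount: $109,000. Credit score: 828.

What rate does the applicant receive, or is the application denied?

Approved at 4.5%

Credit score 828 ≥ 626 (meets minimum)
LTV = 109,000/140,000 = 77.9% ≤ 80%
Total monthly debts = (2,600 + 800 + 2,175) = 5,575. DTI: 5,575 ÷ 14,300 = 39%, within the 40% cap
Employment 25 ≥ 24 months
All requirements met. Score 828 falls in the 760 or above tier → 4.5%.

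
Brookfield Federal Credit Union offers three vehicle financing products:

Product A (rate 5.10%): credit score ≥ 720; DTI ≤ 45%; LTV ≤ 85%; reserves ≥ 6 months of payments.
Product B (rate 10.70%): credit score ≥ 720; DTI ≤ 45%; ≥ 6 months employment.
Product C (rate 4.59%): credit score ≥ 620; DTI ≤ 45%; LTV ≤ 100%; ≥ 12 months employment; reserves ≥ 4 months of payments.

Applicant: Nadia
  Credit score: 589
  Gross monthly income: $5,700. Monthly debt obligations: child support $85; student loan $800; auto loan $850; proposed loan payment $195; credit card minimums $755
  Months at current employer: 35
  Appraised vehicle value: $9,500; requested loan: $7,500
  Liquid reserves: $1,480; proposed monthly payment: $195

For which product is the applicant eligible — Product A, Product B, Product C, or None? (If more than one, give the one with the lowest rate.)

None

Total debts = (85 + 800 + 850 + 195 + 755) = 2,685; DTI = 2,685/5,700 = 47.1%.
LTV = 7,500/9,500 = 78.9%.
Reserves = 1,480/195 = 7.6 months.
Product A: score 589 < 720; DTI 47.1% > 45%; LTV 78.9% ≤ 85%; reserves 7.6 ≥ 6 mo → does not qualify.
Product B: score 589 < 720; DTI 47.1% > 45%; employment 35 ≥ 6 mo → does not qualify.
Product C: score 589 < 620; DTI 47.1% > 45%; LTV 78.9% ≤ 100%; employment 35 ≥ 12 mo; reserves 7.6 ≥ 4 mo → does not qualify.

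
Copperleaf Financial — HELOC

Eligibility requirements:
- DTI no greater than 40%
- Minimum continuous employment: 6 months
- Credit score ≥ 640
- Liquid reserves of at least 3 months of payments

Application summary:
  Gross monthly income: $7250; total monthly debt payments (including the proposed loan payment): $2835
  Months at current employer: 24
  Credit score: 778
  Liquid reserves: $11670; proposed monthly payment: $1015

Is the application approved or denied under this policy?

Debt-to-income = 2,835/7,250 = 39.1% — meets 40% limit
Employment 24 ≥ 6 months
Credit score 778 ≥ 640 (meets)
Reserves = 11,670/1,015 = 11.5 months ≥ 3
All criteria satisfied.

Approved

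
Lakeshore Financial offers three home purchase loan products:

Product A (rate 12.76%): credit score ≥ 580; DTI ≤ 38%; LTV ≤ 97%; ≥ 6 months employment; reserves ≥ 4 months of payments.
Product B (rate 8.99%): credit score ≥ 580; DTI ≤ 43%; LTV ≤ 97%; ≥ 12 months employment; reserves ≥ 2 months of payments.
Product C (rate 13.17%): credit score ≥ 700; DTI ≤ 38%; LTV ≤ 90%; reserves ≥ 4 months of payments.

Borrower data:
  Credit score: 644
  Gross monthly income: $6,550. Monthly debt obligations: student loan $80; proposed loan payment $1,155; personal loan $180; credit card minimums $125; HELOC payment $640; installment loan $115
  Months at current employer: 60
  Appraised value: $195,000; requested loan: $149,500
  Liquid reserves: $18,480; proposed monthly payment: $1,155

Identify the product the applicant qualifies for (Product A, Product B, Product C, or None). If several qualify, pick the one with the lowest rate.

Total debts = (80 + 1,155 + 180 + 125 + 640 + 115) = 2,295; DTI = 2,295/6,550 = 35%.
LTV = 149,500/195,000 = 76.7%.
Reserves = 18,480/1,155 = 16.0 months.
Product A: score 644 ≥ 580; DTI 35% ≤ 38%; LTV 76.7% ≤ 97%; employment 60 ≥ 6 mo; reserves 16.0 ≥ 4 mo → qualifies.
Product B: score 644 ≥ 580; DTI 35% ≤ 43%; LTV 76.7% ≤ 97%; employment 60 ≥ 12 mo; reserves 16.0 ≥ 2 mo → qualifies.
Product C: score 644 < 700; DTI 35% ≤ 38%; LTV 76.7% ≤ 90%; reserves 16.0 ≥ 4 mo → does not qualify.
Qualifying: Product A, Product B. Lowest rate is 8.99% → Product B.

Product B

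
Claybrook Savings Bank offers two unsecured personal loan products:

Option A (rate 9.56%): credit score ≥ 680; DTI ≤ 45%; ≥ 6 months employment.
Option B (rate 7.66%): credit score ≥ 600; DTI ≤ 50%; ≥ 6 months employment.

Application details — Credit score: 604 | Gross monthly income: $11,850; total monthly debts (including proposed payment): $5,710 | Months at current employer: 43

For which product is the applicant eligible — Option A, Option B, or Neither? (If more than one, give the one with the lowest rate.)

Option B

DTI = 5,710/11,850 = 48.2%.
Option A: score 604 < 680; DTI 48.2% > 45%; employment 43 ≥ 6 mo → does not qualify.
Option B: score 604 ≥ 600; DTI 48.2% ≤ 50%; employment 43 ≥ 6 mo → qualifies.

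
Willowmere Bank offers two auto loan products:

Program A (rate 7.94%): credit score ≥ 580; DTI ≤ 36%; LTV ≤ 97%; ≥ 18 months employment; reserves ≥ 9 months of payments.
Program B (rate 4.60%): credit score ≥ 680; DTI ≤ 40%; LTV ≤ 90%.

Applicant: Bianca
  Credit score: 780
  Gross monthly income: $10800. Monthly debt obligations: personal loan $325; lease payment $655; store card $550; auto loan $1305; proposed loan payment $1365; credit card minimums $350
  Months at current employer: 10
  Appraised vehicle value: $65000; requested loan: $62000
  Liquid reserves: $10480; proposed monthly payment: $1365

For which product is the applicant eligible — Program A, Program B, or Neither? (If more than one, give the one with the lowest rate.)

Neither

Total debts = (325 + 655 + 550 + 1,305 + 1,365 + 350) = 4,550; DTI = 4,550/10,800 = 42.1%.
LTV = 62,000/65,000 = 95.4%.
Reserves = 10,480/1,365 = 7.7 months.
Program A: score 780 ≥ 580; DTI 42.1% > 36%; LTV 95.4% ≤ 97%; employment 10 < 18 mo; reserves 7.7 < 9 mo → does not qualify.
Program B: score 780 ≥ 680; DTI 42.1% > 40%; LTV 95.4% > 90% → does not qualify.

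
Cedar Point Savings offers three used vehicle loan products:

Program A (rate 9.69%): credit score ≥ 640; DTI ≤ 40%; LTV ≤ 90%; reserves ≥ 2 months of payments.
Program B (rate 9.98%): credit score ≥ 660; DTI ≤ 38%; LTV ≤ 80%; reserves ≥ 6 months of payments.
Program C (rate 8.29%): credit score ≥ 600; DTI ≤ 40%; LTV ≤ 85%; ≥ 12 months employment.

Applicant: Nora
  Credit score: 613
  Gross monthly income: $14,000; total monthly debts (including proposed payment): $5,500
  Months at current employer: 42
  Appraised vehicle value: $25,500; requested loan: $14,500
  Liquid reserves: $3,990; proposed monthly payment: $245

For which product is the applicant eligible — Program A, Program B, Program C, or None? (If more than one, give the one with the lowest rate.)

Program C

DTI = 5,500/14,000 = 39.3%.
LTV = 14,500/25,500 = 56.9%.
Reserves = 3,990/245 = 16.3 months.
Program A: score 613 < 640; DTI 39.3% ≤ 40%; LTV 56.9% ≤ 90%; reserves 16.3 ≥ 2 mo → does not qualify.
Program B: score 613 < 660; DTI 39.3% > 38%; LTV 56.9% ≤ 80%; reserves 16.3 ≥ 6 mo → does not qualify.
Program C: score 613 ≥ 600; DTI 39.3% ≤ 40%; LTV 56.9% ≤ 85%; employment 42 ≥ 12 mo → qualifies.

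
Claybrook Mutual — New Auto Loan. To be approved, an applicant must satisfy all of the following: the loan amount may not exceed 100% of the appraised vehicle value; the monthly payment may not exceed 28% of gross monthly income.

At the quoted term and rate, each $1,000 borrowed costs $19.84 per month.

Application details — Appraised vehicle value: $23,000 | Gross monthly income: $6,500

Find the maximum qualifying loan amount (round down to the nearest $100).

$23,000

Payment cap: 28% × $6,500 = $1,820/month.
At $19.84 per $1,000, that supports 1,820/19.84 × 1,000 ≈ $91,733 → $91,700.
LTV cap: 100% × $23,000 = $23,000 → $23,000.
Binding constraint: loan-to-value.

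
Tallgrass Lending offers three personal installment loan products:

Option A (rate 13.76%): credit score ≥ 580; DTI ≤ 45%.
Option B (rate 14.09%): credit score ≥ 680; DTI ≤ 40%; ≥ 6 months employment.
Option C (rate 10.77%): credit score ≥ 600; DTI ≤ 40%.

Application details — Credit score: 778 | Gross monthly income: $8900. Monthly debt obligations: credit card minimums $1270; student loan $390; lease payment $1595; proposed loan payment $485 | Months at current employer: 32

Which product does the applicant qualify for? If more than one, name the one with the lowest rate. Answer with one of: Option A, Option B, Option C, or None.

Option A

Total debts = (1,270 + 390 + 1,595 + 485) = 3,740; DTI = 3,740/8,900 = 42%.
Option A: score 778 ≥ 580; DTI 42% ≤ 45% → qualifies.
Option B: score 778 ≥ 680; DTI 42% > 40%; employment 32 ≥ 6 mo → does not qualify.
Option C: score 778 ≥ 600; DTI 42% > 40% → does not qualify.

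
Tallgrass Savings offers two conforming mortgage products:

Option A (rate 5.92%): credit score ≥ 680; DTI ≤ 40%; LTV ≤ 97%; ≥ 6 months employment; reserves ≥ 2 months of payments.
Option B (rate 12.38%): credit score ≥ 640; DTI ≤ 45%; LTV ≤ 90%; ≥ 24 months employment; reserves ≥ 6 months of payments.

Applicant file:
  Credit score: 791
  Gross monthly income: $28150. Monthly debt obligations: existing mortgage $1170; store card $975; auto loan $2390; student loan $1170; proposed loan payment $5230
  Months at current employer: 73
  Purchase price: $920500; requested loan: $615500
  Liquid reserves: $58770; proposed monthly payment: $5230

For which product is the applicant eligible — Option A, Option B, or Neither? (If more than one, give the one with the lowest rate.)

Option A

Total debts = (1,170 + 975 + 2,390 + 1,170 + 5,230) = 10,935; DTI = 10,935/28,150 = 38.8%.
LTV = 615,500/920,500 = 66.9%.
Reserves = 58,770/5,230 = 11.2 months.
Option A: score 791 ≥ 680; DTI 38.8% ≤ 40%; LTV 66.9% ≤ 97%; employment 73 ≥ 6 mo; reserves 11.2 ≥ 2 mo → qualifies.
Option B: score 791 ≥ 640; DTI 38.8% ≤ 45%; LTV 66.9% ≤ 90%; employment 73 ≥ 24 mo; reserves 11.2 ≥ 6 mo → qualifies.
Qualifying: Option A, Option B. Lowest rate is 5.92% → Option A.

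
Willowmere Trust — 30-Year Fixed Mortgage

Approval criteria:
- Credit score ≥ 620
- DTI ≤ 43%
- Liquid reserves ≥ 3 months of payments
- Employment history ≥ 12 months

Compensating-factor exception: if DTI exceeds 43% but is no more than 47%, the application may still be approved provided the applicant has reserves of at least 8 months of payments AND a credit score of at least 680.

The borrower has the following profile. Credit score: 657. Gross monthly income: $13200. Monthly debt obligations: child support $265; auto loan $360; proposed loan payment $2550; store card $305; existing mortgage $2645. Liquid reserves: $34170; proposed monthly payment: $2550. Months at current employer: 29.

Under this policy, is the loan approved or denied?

Credit score 657 ≥ 620 (meets base)
Total debts = (265 + 360 + 2,550 + 305 + 2,645) = 6,125. DTI: 6,125 ÷ 13,200 = 46.4%, over the 43% base limit.
Reserves = 34,170/2,550 = 13.4 months ≥ 3
Employment 29 ≥ 12 months
46.4% falls in the override range (43%–47%), so the compensating-factor test applies.
Reserves 13.4 ≥ 8 months; credit score 657 < 680.
Override conditions not both satisfied; exception does not apply.

Denied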